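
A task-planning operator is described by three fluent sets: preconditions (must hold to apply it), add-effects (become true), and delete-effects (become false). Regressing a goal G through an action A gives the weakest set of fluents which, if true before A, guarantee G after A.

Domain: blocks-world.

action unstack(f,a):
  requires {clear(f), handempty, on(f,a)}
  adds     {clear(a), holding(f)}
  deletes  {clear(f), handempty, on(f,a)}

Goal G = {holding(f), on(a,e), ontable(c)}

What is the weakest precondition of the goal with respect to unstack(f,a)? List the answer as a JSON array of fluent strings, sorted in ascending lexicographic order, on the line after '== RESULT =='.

Compute (G \ add) ∪ pre:
  G ∩ del = {}  (empty — regression defined)
  G \ add = {holding(f), on(a,e), ontable(c)} \ {clear(a), holding(f)} = {on(a,e), ontable(c)}
  ∪ pre   = {on(a,e), ontable(c)} ∪ {clear(f), handempty, on(f,a)}
          = {clear(f), handempty, on(a,e), on(f,a), ontable(c)}

== RESULT ==
["clear(f)", "handempty", "on(a,e)", "on(f,a)", "ontable(c)"]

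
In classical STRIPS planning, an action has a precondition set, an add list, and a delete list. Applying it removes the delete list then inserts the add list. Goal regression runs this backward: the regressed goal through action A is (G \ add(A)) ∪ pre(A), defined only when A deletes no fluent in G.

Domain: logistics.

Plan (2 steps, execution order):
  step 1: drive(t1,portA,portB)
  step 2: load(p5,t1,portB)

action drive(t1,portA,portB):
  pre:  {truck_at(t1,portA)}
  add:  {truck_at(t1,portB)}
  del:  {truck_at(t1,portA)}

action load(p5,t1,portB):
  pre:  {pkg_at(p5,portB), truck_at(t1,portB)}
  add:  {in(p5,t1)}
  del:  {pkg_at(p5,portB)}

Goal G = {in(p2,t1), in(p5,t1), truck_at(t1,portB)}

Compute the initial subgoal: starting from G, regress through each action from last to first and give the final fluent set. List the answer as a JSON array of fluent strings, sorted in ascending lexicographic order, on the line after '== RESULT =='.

Regress step by step:
  through step 2 (load(p5,t1,portB)): drop {in(p5,t1)}, keep {in(p2,t1), truck_at(t1,portB)}, require {pkg_at(p5,portB), truck_at(t1,portB)}
    → {in(p2,t1), pkg_at(p5,portB), truck_at(t1,portB)}
  through step 1 (drive(t1,portA,portB)): drop {truck_at(t1,portB)}, keep {in(p2,t1), pkg_at(p5,portB)}, require {truck_at(t1,portA)}
    → {in(p2,t1), pkg_at(p5,portB), truck_at(t1,portA)}

== RESULT ==
["in(p2,t1)", "pkg_at(p5,portB)", "truck_at(t1,portA)"]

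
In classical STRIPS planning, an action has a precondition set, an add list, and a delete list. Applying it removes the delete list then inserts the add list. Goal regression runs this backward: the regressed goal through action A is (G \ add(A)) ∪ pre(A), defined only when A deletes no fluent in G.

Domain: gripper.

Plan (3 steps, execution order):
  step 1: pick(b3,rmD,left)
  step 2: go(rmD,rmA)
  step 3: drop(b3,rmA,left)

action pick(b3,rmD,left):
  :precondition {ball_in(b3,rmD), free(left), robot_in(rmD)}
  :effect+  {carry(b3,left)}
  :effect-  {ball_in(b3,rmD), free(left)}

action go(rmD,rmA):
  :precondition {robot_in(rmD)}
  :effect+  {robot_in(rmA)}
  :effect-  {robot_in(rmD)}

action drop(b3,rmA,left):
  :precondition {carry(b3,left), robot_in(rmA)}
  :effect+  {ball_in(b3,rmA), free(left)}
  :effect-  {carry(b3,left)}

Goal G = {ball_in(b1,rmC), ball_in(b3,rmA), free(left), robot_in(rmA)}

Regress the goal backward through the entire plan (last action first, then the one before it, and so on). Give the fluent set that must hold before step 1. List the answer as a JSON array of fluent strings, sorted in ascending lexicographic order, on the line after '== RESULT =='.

Work backward from the goal:
  through step 3 (drop(b3,rmA,left)): drop {ball_in(b3,rmA), free(left)}, keep {ball_in(b1,rmC), robot_in(rmA)}, require {carry(b3,left), robot_in(rmA)}
    → {ball_in(b1,rmC), carry(b3,left), robot_in(rmA)}
  through step 2 (go(rmD,rmA)): drop {robot_in(rmA)}, keep {ball_in(b1,rmC), carry(b3,left)}, require {robot_in(rmD)}
    → {ball_in(b1,rmC), carry(b3,left), robot_in(rmD)}
  through step 1 (pick(b3,rmD,left)): drop {carry(b3,left)}, keep {ball_in(b1,rmC), robot_in(rmD)}, require {ball_in(b3,rmD), free(left), robot_in(rmD)}
    → {ball_in(b1,rmC), ball_in(b3,rmD), free(left), robot_in(rmD)}

== RESULT ==
["ball_in(b1,rmC)", "ball_in(b3,rmD)", "free(left)", "robot_in(rmD)"]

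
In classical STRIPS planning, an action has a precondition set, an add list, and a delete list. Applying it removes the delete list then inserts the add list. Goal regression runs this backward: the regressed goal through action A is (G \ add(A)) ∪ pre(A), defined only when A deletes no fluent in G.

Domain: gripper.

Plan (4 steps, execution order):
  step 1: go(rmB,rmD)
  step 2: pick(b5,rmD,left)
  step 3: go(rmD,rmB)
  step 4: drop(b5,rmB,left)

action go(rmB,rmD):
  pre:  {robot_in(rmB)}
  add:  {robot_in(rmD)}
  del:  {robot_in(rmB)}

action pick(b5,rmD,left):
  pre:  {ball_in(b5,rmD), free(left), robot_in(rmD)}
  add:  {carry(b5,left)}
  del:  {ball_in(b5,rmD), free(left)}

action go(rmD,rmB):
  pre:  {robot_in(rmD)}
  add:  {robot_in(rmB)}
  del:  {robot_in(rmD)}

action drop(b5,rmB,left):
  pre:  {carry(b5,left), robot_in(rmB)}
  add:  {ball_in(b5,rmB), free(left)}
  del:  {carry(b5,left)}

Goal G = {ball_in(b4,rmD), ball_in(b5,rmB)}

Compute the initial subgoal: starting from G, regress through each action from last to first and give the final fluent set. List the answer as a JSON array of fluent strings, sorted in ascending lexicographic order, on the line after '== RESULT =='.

Regress step by step:
  through step 4 (drop(b5,rmB,left)): drop {ball_in(b5,rmB)}, keep {ball_in(b4,rmD)}, require {carry(b5,left), robot_in(rmB)}
    → {ball_in(b4,rmD), carry(b5,left), robot_in(rmB)}
  through step 3 (go(rmD,rmB)): drop {robot_in(rmB)}, keep {ball_in(b4,rmD), carry(b5,left)}, require {robot_in(rmD)}
    → {ball_in(b4,rmD), carry(b5,left), robot_in(rmD)}
  through step 2 (pick(b5,rmD,left)): drop {carry(b5,left)}, keep {ball_in(b4,rmD), robot_in(rmD)}, require {ball_in(b5,rmD), free(left), robot_in(rmD)}
    → {ball_in(b4,rmD), ball_in(b5,rmD), free(left), robot_in(rmD)}
  through step 1 (go(rmB,rmD)): drop {robot_in(rmD)}, keep {ball_in(b4,rmD), ball_in(b5,rmD), free(left)}, require {robot_in(rmB)}
    → {ball_in(b4,rmD), ball_in(b5,rmD), free(left), robot_in(rmB)}

== RESULT ==
["ball_in(b4,rmD)", "ball_in(b5,rmD)", "free(left)", "robot_in(rmB)"]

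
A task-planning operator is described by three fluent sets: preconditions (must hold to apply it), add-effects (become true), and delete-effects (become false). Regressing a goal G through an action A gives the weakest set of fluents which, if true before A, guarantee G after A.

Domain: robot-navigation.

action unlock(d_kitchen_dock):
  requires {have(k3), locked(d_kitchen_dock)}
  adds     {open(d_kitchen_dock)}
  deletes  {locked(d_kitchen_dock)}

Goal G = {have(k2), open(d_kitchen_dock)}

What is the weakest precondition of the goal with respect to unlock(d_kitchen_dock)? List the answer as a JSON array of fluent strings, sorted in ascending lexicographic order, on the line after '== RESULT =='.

Compute (G \ add) ∪ pre:
  G ∩ del = {}  (empty — regression defined)
  G \ add = {have(k2), open(d_kitchen_dock)} \ {open(d_kitchen_dock)} = {have(k2)}
  ∪ pre   = {have(k2)} ∪ {have(k3), locked(d_kitchen_dock)}
          = {have(k2), have(k3), locked(d_kitchen_dock)}

== RESULT ==
["have(k2)", "have(k3)", "locked(d_kitchen_dock)"]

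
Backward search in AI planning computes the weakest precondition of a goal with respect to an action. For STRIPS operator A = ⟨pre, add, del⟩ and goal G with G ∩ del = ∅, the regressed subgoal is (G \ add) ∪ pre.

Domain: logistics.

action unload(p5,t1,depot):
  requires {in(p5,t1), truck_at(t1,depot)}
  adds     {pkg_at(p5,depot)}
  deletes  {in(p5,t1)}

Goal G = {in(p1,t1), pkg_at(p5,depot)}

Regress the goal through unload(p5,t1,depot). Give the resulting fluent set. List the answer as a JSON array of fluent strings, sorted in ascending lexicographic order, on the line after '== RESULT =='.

Regress:
  G ∩ del = {}  (empty — regression defined)
  G \ add = {in(p1,t1), pkg_at(p5,depot)} \ {pkg_at(p5,depot)} = {in(p1,t1)}
  ∪ pre   = {in(p1,t1)} ∪ {in(p5,t1), truck_at(t1,depot)}
          = {in(p1,t1), in(p5,t1), truck_at(t1,depot)}

== RESULT ==
["in(p1,t1)", "in(p5,t1)", "truck_at(t1,depot)"]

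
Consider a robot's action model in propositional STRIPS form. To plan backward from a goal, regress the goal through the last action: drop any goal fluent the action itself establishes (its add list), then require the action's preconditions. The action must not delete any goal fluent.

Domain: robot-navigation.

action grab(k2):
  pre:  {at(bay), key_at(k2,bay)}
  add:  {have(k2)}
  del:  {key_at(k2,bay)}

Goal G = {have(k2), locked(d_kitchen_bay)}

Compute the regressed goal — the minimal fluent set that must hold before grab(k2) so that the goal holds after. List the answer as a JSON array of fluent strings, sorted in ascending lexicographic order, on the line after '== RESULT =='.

Compute (G \ add) ∪ pre:
  G ∩ del = {}  (empty — regression defined)
  G \ add = {have(k2), locked(d_kitchen_bay)} \ {have(k2)} = {locked(d_kitchen_bay)}
  ∪ pre   = {locked(d_kitchen_bay)} ∪ {at(bay), key_at(k2,bay)}
          = {at(bay), key_at(k2,bay), locked(d_kitchen_bay)}

== RESULT ==
["at(bay)", "key_at(k2,bay)", "locked(d_kitchen_bay)"]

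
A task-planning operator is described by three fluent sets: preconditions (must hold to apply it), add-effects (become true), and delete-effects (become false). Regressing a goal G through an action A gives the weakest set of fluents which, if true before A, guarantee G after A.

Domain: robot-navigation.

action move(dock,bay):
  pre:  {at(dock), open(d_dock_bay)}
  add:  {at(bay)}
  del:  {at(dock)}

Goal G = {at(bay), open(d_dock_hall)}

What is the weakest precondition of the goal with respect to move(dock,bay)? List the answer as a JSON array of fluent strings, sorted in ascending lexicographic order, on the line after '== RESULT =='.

Regress:
  G ∩ del = {}  (empty — regression defined)
  G \ add = {at(bay), open(d_dock_hall)} \ {at(bay)} = {open(d_dock_hall)}
  ∪ pre   = {open(d_dock_hall)} ∪ {at(dock), open(d_dock_bay)}
          = {at(dock), open(d_dock_bay), open(d_dock_hall)}

== RESULT ==
["at(dock)", "open(d_dock_bay)", "open(d_dock_hall)"]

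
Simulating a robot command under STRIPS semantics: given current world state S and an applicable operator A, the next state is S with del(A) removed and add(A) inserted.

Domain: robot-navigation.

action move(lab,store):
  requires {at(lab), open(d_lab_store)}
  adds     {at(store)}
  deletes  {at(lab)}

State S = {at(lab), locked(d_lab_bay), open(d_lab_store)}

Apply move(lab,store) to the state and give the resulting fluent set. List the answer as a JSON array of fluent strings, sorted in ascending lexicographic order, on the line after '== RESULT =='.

Progress:
  pre ⊆ S: {at(lab), open(d_lab_store)} ⊆ S  — applicable
  S \ del = {locked(d_lab_bay), open(d_lab_store)}
  ∪ add   = {at(store), locked(d_lab_bay), open(d_lab_store)}

== RESULT ==
["at(store)", "locked(d_lab_bay)", "open(d_lab_store)"]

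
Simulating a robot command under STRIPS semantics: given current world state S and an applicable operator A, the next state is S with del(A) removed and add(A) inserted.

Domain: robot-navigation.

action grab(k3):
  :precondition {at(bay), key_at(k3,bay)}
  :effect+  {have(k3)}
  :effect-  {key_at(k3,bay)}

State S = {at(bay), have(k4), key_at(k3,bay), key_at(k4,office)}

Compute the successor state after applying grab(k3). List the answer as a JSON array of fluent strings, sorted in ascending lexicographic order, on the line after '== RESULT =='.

Progress:
  pre ⊆ S: {at(bay), key_at(k3,bay)} ⊆ S  — applicable
  S \ del = {at(bay), have(k4), key_at(k4,office)}
  ∪ add   = {at(bay), have(k3), have(k4), key_at(k4,office)}

== RESULT ==
["at(bay)", "have(k3)", "have(k4)", "key_at(k4,office)"]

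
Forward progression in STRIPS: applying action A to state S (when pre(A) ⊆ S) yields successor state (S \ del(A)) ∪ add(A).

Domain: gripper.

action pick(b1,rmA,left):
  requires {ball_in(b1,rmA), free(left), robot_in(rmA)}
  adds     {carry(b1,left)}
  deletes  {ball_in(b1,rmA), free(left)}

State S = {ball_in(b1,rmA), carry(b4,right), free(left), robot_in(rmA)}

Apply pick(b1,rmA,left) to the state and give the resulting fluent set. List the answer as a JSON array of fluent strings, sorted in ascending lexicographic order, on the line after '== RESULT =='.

Progress:
  pre ⊆ S: {ball_in(b1,rmA), free(left), robot_in(rmA)} ⊆ S  — applicable
  S \ del = {carry(b4,right), robot_in(rmA)}
  ∪ add   = {carry(b1,left), carry(b4,right), robot_in(rmA)}

== RESULT ==
["carry(b1,left)", "carry(b4,right)", "robot_in(rmA)"]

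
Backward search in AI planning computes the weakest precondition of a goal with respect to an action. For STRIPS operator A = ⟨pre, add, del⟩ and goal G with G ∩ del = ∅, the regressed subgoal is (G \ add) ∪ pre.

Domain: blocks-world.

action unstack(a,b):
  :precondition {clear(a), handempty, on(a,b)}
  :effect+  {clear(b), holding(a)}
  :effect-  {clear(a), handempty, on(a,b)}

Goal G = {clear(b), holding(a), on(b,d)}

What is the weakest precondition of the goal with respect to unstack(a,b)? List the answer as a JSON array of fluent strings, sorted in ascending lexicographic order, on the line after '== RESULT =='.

Compute (G \ add) ∪ pre:
  G ∩ del = {}  (empty — regression defined)
  G \ add = {clear(b), holding(a), on(b,d)} \ {clear(b), holding(a)} = {on(b,d)}
  ∪ pre   = {on(b,d)} ∪ {clear(a), handempty, on(a,b)}
          = {clear(a), handempty, on(a,b), on(b,d)}

== RESULT ==
["clear(a)", "handempty", "on(a,b)", "on(b,d)"]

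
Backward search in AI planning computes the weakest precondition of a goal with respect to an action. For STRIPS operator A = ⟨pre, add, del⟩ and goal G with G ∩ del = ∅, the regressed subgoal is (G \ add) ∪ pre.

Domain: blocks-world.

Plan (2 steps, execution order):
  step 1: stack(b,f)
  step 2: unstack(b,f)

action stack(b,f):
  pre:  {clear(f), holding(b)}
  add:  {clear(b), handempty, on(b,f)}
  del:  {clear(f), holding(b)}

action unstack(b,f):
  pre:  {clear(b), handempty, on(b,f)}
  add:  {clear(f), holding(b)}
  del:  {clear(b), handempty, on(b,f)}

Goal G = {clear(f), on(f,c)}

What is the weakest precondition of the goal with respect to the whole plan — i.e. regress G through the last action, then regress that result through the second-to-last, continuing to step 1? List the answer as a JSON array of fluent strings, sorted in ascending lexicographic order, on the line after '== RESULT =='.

Work backward from the goal:
  through step 2 (unstack(b,f)): drop {clear(f)}, keep {on(f,c)}, require {clear(b), handempty, on(b,f)}
    → {clear(b), handempty, on(b,f), on(f,c)}
  through step 1 (stack(b,f)): drop {clear(b), handempty, on(b,f)}, keep {on(f,c)}, require {clear(f), holding(b)}
    → {clear(f), holding(b), on(f,c)}

== RESULT ==
["clear(f)", "holding(b)", "on(f,c)"]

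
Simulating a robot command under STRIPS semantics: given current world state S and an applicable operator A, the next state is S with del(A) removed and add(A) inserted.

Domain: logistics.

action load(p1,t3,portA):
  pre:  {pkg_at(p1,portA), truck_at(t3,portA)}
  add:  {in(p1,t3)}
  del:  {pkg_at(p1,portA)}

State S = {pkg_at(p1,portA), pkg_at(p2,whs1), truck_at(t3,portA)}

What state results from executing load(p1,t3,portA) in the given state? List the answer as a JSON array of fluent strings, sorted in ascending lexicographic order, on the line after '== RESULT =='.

Progress:
  pre ⊆ S: {pkg_at(p1,portA), truck_at(t3,portA)} ⊆ S  — applicable
  S \ del = {pkg_at(p2,whs1), truck_at(t3,portA)}
  ∪ add   = {in(p1,t3), pkg_at(p2,whs1), truck_at(t3,portA)}

== RESULT ==
["in(p1,t3)", "pkg_at(p2,whs1)", "truck_at(t3,portA)"]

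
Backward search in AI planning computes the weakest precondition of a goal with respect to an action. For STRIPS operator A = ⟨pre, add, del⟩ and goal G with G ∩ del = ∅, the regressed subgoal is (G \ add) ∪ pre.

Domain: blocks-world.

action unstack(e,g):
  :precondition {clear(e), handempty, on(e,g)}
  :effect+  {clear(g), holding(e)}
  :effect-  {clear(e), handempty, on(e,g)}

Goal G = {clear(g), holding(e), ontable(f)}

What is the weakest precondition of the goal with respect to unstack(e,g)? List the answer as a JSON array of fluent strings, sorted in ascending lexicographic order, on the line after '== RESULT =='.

Compute (G \ add) ∪ pre:
  G ∩ del = {}  (empty — regression defined)
  G \ add = {clear(g), holding(e), ontable(f)} \ {clear(g), holding(e)} = {ontable(f)}
  ∪ pre   = {ontable(f)} ∪ {clear(e), handempty, on(e,g)}
          = {clear(e), handempty, on(e,g), ontable(f)}

== RESULT ==
["clear(e)", "handempty", "on(e,g)", "ontable(f)"]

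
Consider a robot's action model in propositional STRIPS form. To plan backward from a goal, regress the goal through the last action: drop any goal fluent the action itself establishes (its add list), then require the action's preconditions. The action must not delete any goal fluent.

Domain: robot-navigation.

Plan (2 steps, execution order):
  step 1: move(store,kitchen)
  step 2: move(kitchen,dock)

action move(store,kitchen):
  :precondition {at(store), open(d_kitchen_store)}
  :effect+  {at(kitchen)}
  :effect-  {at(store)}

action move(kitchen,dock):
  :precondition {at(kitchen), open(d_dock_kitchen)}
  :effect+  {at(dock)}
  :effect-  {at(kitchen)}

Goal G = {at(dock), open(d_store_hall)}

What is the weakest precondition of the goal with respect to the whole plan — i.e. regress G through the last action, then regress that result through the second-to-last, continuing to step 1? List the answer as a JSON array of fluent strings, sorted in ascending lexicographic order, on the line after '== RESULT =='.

Work backward from the goal:
  through step 2 (move(kitchen,dock)): drop {at(dock)}, keep {open(d_store_hall)}, require {at(kitchen), open(d_dock_kitchen)}
    → {at(kitchen), open(d_dock_kitchen), open(d_store_hall)}
  through step 1 (move(store,kitchen)): drop {at(kitchen)}, keep {open(d_dock_kitchen), open(d_store_hall)}, require {at(store), open(d_kitchen_store)}
    → {at(store), open(d_dock_kitchen), open(d_kitchen_store), open(d_store_hall)}

== RESULT ==
["at(store)", "open(d_dock_kitchen)", "open(d_kitchen_store)", "open(d_store_hall)"]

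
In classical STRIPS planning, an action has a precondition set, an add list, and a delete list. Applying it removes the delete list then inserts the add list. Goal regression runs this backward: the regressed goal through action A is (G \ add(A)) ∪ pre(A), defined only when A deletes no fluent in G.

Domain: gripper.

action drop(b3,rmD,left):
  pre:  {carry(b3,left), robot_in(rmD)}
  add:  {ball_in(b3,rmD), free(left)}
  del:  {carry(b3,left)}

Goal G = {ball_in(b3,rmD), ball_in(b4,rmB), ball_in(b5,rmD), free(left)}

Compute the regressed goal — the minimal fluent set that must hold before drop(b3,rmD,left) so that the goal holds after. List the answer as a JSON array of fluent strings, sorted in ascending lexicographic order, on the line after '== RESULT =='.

Compute (G \ add) ∪ pre:
  G ∩ del = {}  (empty — regression defined)
  G \ add = {ball_in(b3,rmD), ball_in(b4,rmB), ball_in(b5,rmD), free(left)} \ {ball_in(b3,rmD), free(left)} = {ball_in(b4,rmB), ball_in(b5,rmD)}
  ∪ pre   = {ball_in(b4,rmB), ball_in(b5,rmD)} ∪ {carry(b3,left), robot_in(rmD)}
          = {ball_in(b4,rmB), ball_in(b5,rmD), carry(b3,left), robot_in(rmD)}

== RESULT ==
["ball_in(b4,rmB)", "ball_in(b5,rmD)", "carry(b3,left)", "robot_in(rmD)"]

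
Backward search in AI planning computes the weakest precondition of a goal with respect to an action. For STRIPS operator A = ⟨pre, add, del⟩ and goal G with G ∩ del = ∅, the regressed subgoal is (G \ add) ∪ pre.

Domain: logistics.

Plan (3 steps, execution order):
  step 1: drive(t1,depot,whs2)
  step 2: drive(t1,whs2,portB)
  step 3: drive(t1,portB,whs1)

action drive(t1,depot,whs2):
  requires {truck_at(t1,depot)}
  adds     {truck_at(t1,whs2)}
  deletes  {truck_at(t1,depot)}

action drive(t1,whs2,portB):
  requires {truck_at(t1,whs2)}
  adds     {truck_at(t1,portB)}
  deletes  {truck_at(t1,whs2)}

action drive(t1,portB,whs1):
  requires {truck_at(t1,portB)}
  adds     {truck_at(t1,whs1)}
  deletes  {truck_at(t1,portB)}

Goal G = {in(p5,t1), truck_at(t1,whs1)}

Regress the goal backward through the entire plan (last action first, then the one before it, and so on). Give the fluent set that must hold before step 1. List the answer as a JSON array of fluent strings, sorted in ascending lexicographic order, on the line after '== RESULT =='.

Work backward from the goal:
  through step 3 (drive(t1,portB,whs1)): drop {truck_at(t1,whs1)}, keep {in(p5,t1)}, require {truck_at(t1,portB)}
    → {in(p5,t1), truck_at(t1,portB)}
  through step 2 (drive(t1,whs2,portB)): drop {truck_at(t1,portB)}, keep {in(p5,t1)}, require {truck_at(t1,whs2)}
    → {in(p5,t1), truck_at(t1,whs2)}
  through step 1 (drive(t1,depot,whs2)): drop {truck_at(t1,whs2)}, keep {in(p5,t1)}, require {truck_at(t1,depot)}
    → {in(p5,t1), truck_at(t1,depot)}

== RESULT ==
["in(p5,t1)", "truck_at(t1,depot)"]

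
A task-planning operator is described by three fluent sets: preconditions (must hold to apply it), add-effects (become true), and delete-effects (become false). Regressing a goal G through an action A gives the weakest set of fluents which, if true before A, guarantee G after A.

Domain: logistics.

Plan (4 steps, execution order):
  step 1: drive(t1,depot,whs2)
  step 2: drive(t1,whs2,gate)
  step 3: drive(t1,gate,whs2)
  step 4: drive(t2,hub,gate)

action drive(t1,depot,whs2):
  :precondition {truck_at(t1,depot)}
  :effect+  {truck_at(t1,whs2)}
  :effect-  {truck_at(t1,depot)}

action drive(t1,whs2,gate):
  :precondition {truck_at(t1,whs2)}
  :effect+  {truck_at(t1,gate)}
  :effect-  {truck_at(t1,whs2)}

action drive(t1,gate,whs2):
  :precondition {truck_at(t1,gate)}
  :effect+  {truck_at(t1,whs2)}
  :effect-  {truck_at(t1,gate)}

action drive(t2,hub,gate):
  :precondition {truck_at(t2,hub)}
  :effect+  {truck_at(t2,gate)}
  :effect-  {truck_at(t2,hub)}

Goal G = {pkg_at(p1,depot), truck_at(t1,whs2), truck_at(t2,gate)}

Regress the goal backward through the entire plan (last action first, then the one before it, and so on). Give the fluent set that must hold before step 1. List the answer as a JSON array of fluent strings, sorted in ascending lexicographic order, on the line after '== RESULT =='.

Regress step by step:
  through step 4 (drive(t2,hub,gate)): drop {truck_at(t2,gate)}, keep {pkg_at(p1,depot), truck_at(t1,whs2)}, require {truck_at(t2,hub)}
    → {pkg_at(p1,depot), truck_at(t1,whs2), truck_at(t2,hub)}
  through step 3 (drive(t1,gate,whs2)): drop {truck_at(t1,whs2)}, keep {pkg_at(p1,depot), truck_at(t2,hub)}, require {truck_at(t1,gate)}
    → {pkg_at(p1,depot), truck_at(t1,gate), truck_at(t2,hub)}
  through step 2 (drive(t1,whs2,gate)): drop {truck_at(t1,gate)}, keep {pkg_at(p1,depot), truck_at(t2,hub)}, require {truck_at(t1,whs2)}
    → {pkg_at(p1,depot), truck_at(t1,whs2), truck_at(t2,hub)}
  through step 1 (drive(t1,depot,whs2)): drop {truck_at(t1,whs2)}, keep {pkg_at(p1,depot), truck_at(t2,hub)}, require {truck_at(t1,depot)}
    → {pkg_at(p1,depot), truck_at(t1,depot), truck_at(t2,hub)}

== RESULT ==
["pkg_at(p1,depot)", "truck_at(t1,depot)", "truck_at(t2,hub)"]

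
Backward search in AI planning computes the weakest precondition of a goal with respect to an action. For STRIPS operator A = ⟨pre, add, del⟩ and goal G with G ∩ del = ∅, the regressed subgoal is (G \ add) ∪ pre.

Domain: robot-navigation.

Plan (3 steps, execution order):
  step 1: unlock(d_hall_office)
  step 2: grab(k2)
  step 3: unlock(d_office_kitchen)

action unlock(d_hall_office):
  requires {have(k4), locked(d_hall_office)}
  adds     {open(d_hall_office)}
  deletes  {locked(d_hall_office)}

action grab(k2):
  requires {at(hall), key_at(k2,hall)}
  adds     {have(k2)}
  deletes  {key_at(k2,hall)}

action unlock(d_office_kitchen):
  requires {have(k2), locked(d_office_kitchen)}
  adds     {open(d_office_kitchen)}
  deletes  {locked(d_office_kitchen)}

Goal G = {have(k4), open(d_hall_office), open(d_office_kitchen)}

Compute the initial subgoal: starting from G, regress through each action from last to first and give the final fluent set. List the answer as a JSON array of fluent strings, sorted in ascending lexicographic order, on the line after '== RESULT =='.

Work backward from the goal:
  through step 3 (unlock(d_office_kitchen)): drop {open(d_office_kitchen)}, keep {have(k4), open(d_hall_office)}, require {have(k2), locked(d_office_kitchen)}
    → {have(k2), have(k4), locked(d_office_kitchen), open(d_hall_office)}
  through step 2 (grab(k2)): drop {have(k2)}, keep {have(k4), locked(d_office_kitchen), open(d_hall_office)}, require {at(hall), key_at(k2,hall)}
    → {at(hall), have(k4), key_at(k2,hall), locked(d_office_kitchen), open(d_hall_office)}
  through step 1 (unlock(d_hall_office)): drop {open(d_hall_office)}, keep {at(hall), have(k4), key_at(k2,hall), locked(d_office_kitchen)}, require {have(k4), locked(d_hall_office)}
    → {at(hall), have(k4), key_at(k2,hall), locked(d_hall_office), locked(d_office_kitchen)}

== RESULT ==
["at(hall)", "have(k4)", "key_at(k2,hall)", "locked(d_hall_office)", "locked(d_office_kitchen)"]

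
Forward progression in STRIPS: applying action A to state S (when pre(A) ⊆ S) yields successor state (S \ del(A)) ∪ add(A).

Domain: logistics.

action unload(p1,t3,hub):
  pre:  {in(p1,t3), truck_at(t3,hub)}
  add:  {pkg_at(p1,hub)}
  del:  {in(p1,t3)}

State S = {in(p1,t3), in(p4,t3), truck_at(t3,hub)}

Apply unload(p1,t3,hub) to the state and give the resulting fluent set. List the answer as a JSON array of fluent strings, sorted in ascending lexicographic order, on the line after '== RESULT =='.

Progress:
  pre ⊆ S: {in(p1,t3), truck_at(t3,hub)} ⊆ S  — applicable
  S \ del = {in(p4,t3), truck_at(t3,hub)}
  ∪ add   = {in(p4,t3), pkg_at(p1,hub), truck_at(t3,hub)}

== RESULT ==
["in(p4,t3)", "pkg_at(p1,hub)", "truck_at(t3,hub)"]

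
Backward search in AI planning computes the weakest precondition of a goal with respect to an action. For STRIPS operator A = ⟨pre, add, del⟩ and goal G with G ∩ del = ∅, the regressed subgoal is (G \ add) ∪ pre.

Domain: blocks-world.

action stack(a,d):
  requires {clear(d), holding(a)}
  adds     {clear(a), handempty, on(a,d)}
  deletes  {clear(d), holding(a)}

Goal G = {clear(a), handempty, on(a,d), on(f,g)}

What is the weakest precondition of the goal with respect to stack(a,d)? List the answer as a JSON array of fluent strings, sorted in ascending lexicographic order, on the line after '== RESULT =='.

Compute (G \ add) ∪ pre:
  G ∩ del = {}  (empty — regression defined)
  G \ add = {clear(a), handempty, on(a,d), on(f,g)} \ {clear(a), handempty, on(a,d)} = {on(f,g)}
  ∪ pre   = {on(f,g)} ∪ {clear(d), holding(a)}
          = {clear(d), holding(a), on(f,g)}

== RESULT ==
["clear(d)", "holding(a)", "on(f,g)"]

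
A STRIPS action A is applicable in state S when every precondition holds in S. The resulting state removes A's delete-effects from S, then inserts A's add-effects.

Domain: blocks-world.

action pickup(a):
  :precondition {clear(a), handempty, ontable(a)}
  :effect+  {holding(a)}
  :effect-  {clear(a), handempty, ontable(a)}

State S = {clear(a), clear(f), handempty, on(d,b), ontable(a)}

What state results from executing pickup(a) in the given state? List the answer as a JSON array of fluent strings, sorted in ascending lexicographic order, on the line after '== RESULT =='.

Progress:
  pre ⊆ S: {clear(a), handempty, ontable(a)} ⊆ S  — applicable
  S \ del = {clear(f), on(d,b)}
  ∪ add   = {clear(f), holding(a), on(d,b)}

== RESULT ==
["clear(f)", "holding(a)", "on(d,b)"]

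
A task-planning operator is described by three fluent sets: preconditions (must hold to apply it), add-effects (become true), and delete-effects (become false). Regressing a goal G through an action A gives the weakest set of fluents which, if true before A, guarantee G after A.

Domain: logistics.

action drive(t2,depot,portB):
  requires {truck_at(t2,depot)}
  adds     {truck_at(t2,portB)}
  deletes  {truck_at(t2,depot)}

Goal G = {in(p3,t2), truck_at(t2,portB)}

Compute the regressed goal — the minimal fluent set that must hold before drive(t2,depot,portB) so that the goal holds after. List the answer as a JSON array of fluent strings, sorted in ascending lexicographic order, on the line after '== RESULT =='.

Regress:
  G ∩ del = {}  (empty — regression defined)
  G \ add = {in(p3,t2), truck_at(t2,portB)} \ {truck_at(t2,portB)} = {in(p3,t2)}
  ∪ pre   = {in(p3,t2)} ∪ {truck_at(t2,depot)}
          = {in(p3,t2), truck_at(t2,depot)}

== RESULT ==
["in(p3,t2)", "truck_at(t2,depot)"]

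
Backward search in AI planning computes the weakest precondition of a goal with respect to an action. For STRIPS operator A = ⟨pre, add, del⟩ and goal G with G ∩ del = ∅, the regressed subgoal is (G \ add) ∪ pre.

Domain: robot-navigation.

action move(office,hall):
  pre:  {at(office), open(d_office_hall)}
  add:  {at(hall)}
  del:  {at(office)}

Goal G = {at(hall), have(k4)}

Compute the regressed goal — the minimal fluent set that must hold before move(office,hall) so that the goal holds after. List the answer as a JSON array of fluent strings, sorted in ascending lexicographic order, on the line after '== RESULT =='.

Regress:
  G ∩ del = {}  (empty — regression defined)
  G \ add = {at(hall), have(k4)} \ {at(hall)} = {have(k4)}
  ∪ pre   = {have(k4)} ∪ {at(office), open(d_office_hall)}
          = {at(office), have(k4), open(d_office_hall)}

== RESULT ==
["at(office)", "have(k4)", "open(d_office_hall)"]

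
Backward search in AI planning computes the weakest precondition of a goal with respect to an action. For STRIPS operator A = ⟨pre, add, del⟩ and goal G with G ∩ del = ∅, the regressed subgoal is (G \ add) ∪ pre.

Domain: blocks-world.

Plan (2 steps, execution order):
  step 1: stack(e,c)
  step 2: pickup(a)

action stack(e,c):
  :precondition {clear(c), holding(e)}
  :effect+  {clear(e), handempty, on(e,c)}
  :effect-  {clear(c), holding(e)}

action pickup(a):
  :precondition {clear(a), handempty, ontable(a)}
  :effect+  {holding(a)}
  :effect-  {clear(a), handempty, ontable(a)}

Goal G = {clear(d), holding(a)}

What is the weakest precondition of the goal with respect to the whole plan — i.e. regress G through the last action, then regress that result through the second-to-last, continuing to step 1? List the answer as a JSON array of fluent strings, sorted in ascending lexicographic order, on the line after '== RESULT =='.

Regress step by step:
  through step 2 (pickup(a)): drop {holding(a)}, keep {clear(d)}, require {clear(a), handempty, ontable(a)}
    → {clear(a), clear(d), handempty, ontable(a)}
  through step 1 (stack(e,c)): drop {handempty}, keep {clear(a), clear(d), ontable(a)}, require {clear(c), holding(e)}
    → {clear(a), clear(c), clear(d), holding(e), ontable(a)}

== RESULT ==
["clear(a)", "clear(c)", "clear(d)", "holding(e)", "ontable(a)"]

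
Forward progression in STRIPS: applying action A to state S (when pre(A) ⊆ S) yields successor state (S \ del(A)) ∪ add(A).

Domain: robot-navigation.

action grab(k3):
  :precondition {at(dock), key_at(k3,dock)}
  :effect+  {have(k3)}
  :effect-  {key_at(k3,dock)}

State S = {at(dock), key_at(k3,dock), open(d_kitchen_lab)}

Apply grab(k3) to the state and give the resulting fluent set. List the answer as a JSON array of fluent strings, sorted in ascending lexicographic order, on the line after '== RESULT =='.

Compute (S \ del) ∪ add:
  pre ⊆ S: {at(dock), key_at(k3,dock)} ⊆ S  — applicable
  S \ del = {at(dock), open(d_kitchen_lab)}
  ∪ add   = {at(dock), have(k3), open(d_kitchen_lab)}

== RESULT ==
["at(dock)", "have(k3)", "open(d_kitchen_lab)"]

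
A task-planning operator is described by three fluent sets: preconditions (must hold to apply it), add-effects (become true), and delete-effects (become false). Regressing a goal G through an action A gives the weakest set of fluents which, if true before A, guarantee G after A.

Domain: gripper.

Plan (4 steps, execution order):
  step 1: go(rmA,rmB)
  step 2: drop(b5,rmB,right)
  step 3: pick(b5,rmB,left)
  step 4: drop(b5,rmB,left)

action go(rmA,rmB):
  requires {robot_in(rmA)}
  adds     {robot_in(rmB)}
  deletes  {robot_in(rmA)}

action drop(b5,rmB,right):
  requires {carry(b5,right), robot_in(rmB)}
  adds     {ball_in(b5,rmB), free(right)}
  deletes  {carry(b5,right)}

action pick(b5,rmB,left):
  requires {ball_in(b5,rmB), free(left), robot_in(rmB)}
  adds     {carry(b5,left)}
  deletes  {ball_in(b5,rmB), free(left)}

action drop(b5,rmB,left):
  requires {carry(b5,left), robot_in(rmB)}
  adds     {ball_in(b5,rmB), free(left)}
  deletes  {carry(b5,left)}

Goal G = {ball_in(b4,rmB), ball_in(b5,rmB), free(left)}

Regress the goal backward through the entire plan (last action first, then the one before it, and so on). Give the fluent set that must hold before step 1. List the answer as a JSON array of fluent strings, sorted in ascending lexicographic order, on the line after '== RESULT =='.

Work backward from the goal:
  through step 4 (drop(b5,rmB,left)): drop {ball_in(b5,rmB), free(left)}, keep {ball_in(b4,rmB)}, require {carry(b5,left), robot_in(rmB)}
    → {ball_in(b4,rmB), carry(b5,left), robot_in(rmB)}
  through step 3 (pick(b5,rmB,left)): drop {carry(b5,left)}, keep {ball_in(b4,rmB), robot_in(rmB)}, require {ball_in(b5,rmB), free(left), robot_in(rmB)}
    → {ball_in(b4,rmB), ball_in(b5,rmB), free(left), robot_in(rmB)}
  through step 2 (drop(b5,rmB,right)): drop {ball_in(b5,rmB)}, keep {ball_in(b4,rmB), free(left), robot_in(rmB)}, require {carry(b5,right), robot_in(rmB)}
    → {ball_in(b4,rmB), carry(b5,right), free(left), robot_in(rmB)}
  through step 1 (go(rmA,rmB)): drop {robot_in(rmB)}, keep {ball_in(b4,rmB), carry(b5,right), free(left)}, require {robot_in(rmA)}
    → {ball_in(b4,rmB), carry(b5,right), free(left), robot_in(rmA)}

== RESULT ==
["ball_in(b4,rmB)", "carry(b5,right)", "free(left)", "robot_in(rmA)"]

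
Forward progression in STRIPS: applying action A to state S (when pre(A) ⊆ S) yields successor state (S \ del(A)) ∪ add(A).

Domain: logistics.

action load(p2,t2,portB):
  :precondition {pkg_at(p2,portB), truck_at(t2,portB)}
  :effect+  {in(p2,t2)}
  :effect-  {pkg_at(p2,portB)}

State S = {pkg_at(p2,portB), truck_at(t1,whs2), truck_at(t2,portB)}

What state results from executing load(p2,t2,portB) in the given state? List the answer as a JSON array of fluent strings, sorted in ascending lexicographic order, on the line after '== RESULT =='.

Compute (S \ del) ∪ add:
  pre ⊆ S: {pkg_at(p2,portB), truck_at(t2,portB)} ⊆ S  — applicable
  S \ del = {truck_at(t1,whs2), truck_at(t2,portB)}
  ∪ add   = {in(p2,t2), truck_at(t1,whs2), truck_at(t2,portB)}

== RESULT ==
["in(p2,t2)", "truck_at(t1,whs2)", "truck_at(t2,portB)"]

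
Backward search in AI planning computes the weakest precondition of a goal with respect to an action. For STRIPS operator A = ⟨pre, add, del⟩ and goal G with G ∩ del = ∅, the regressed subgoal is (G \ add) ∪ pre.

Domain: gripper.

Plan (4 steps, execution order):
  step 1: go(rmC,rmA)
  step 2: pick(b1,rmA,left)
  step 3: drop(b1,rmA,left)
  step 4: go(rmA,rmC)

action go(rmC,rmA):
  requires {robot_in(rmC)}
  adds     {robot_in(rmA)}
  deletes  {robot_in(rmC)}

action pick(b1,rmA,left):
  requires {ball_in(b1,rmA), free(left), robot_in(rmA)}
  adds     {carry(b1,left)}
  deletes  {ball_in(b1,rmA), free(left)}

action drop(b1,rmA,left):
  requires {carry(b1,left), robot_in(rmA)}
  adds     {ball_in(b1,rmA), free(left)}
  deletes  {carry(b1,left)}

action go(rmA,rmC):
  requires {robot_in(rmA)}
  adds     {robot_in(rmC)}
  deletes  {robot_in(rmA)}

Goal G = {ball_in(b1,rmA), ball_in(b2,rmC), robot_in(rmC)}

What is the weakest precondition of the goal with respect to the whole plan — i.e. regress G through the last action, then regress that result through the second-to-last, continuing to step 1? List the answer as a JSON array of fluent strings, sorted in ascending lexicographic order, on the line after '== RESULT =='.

Work backward from the goal:
  through step 4 (go(rmA,rmC)): drop {robot_in(rmC)}, keep {ball_in(b1,rmA), ball_in(b2,rmC)}, require {robot_in(rmA)}
    → {ball_in(b1,rmA), ball_in(b2,rmC), robot_in(rmA)}
  through step 3 (drop(b1,rmA,left)): drop {ball_in(b1,rmA)}, keep {ball_in(b2,rmC), robot_in(rmA)}, require {carry(b1,left), robot_in(rmA)}
    → {ball_in(b2,rmC), carry(b1,left), robot_in(rmA)}
  through step 2 (pick(b1,rmA,left)): drop {carry(b1,left)}, keep {ball_in(b2,rmC), robot_in(rmA)}, require {ball_in(b1,rmA), free(left), robot_in(rmA)}
    → {ball_in(b1,rmA), ball_in(b2,rmC), free(left), robot_in(rmA)}
  through step 1 (go(rmC,rmA)): drop {robot_in(rmA)}, keep {ball_in(b1,rmA), ball_in(b2,rmC), free(left)}, require {robot_in(rmC)}
    → {ball_in(b1,rmA), ball_in(b2,rmC), free(left), robot_in(rmC)}

== RESULT ==
["ball_in(b1,rmA)", "ball_in(b2,rmC)", "free(left)", "robot_in(rmC)"]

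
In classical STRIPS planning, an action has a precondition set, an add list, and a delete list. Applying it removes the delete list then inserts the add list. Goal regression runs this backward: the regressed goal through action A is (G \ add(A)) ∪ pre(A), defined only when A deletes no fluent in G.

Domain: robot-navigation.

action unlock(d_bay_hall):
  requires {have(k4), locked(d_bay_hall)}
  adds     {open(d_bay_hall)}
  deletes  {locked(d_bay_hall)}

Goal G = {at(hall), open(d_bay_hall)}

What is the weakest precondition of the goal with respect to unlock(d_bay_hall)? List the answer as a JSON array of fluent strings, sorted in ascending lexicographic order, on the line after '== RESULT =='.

Compute (G \ add) ∪ pre:
  G ∩ del = {}  (empty — regression defined)
  G \ add = {at(hall), open(d_bay_hall)} \ {open(d_bay_hall)} = {at(hall)}
  ∪ pre   = {at(hall)} ∪ {have(k4), locked(d_bay_hall)}
          = {at(hall), have(k4), locked(d_bay_hall)}

== RESULT ==
["at(hall)", "have(k4)", "locked(d_bay_hall)"]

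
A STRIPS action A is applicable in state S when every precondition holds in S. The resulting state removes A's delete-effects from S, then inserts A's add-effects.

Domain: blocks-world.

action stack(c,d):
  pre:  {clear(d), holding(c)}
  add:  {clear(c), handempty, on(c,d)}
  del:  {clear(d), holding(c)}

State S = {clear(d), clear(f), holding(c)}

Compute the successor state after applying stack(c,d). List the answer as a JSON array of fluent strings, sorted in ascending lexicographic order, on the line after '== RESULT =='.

Progress:
  pre ⊆ S: {clear(d), holding(c)} ⊆ S  — applicable
  S \ del = {clear(f)}
  ∪ add   = {clear(c), clear(f), handempty, on(c,d)}

== RESULT ==
["clear(c)", "clear(f)", "handempty", "on(c,d)"]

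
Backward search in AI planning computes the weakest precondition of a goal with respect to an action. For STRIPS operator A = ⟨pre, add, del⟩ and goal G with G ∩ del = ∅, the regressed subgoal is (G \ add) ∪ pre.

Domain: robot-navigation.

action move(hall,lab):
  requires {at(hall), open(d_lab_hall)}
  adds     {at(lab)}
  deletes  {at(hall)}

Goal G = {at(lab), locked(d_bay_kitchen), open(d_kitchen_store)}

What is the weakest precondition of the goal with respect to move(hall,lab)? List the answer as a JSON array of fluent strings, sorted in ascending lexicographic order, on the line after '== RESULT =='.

Compute (G \ add) ∪ pre:
  G ∩ del = {}  (empty — regression defined)
  G \ add = {at(lab), locked(d_bay_kitchen), open(d_kitchen_store)} \ {at(lab)} = {locked(d_bay_kitchen), open(d_kitchen_store)}
  ∪ pre   = {locked(d_bay_kitchen), open(d_kitchen_store)} ∪ {at(hall), open(d_lab_hall)}
          = {at(hall), locked(d_bay_kitchen), open(d_kitchen_store), open(d_lab_hall)}

== RESULT ==
["at(hall)", "locked(d_bay_kitchen)", "open(d_kitchen_store)", "open(d_lab_hall)"]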